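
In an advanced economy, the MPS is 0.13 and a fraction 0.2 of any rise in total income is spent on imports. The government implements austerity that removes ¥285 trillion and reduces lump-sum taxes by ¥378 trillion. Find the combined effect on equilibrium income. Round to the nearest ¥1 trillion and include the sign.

+¥133 trillion

MPC = 1 − MPS = 1 − 0.13 = 0.87.
Expenditure multiplier = 1/(1 − c + m) = 1/(1 − 0.87 + 0.2) = 1/0.33 ≈ 3.03.
ΔG contributes k·ΔG = (−¥285 trillion) / 0.33 ≈ −¥863.6 trillion.
ΔT of −¥378 trillion changes first-round spending by −c·ΔT = +¥328.86 trillion, contributing k·(−c·ΔT) = (+¥328.86 trillion) / 0.33 ≈ +¥996.5 trillion.
Net ΔY = k(ΔG − c·ΔT) = (+¥43.86 trillion) / 0.33 ≈ +¥133 trillion.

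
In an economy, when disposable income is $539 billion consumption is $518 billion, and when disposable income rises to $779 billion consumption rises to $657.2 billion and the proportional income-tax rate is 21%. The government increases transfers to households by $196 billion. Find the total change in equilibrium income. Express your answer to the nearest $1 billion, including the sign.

MPC = ΔC/ΔYd = (657.2 − 518)/(779 − 539) = 139.2/240 = 0.58.
The transfer change shifts disposable income by +$196 billion, so first-round consumption changes by c·ΔTR = 0.58 × (+$196 billion) = +$113.68 billion.
Expenditure multiplier = 1/(1 − c(1−t)) = 1/(1 − 0.58×0.79) = 1/0.5418 ≈ 1.846.
The transfer multiplier is c × k ≈ 1.071, so ΔY = k × (c·ΔTR) = (+$113.68 billion) / 0.5418 ≈ +$210 billion.

+$210 billion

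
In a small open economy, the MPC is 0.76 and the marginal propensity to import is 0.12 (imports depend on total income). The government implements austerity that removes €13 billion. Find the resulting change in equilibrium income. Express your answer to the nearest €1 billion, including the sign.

−€36 billion

Spending multiplier = 1/(1 − c + m) = 1/(1 − 0.76 + 0.12) = 1/0.36 ≈ 2.778.
ΔY = k × ΔG = (−€13 billion) / 0.36 ≈ −€36 billion.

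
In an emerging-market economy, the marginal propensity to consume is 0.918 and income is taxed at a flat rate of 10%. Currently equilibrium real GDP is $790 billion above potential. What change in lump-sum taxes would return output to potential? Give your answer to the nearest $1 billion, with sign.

+$150 billion

Spending multiplier = 1/(1 − c(1−t)) = 1/(1 − 0.918×0.9) = 1/0.1738 ≈ 5.754.
Tax multiplier = −c·k = −0.918/0.1738 ≈ −5.282. Need ΔY = −$790 billion, so ΔT = ΔY/(−c·k) = −(−$790 billion) × 0.1738 / 0.918 ≈ +$150 billion.
The government should raise lump-sum taxes by $150 billion.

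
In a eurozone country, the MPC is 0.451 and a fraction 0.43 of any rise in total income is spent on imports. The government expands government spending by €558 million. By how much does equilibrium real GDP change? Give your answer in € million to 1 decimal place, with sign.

+€570.0 million

Government-spending multiplier = 1/(1 − c + m) = 1/(1 − 0.451 + 0.43) = 1/0.979 ≈ 1.021.
ΔY = k × ΔG = (+€558 million) / 0.979 ≈ +€570 million.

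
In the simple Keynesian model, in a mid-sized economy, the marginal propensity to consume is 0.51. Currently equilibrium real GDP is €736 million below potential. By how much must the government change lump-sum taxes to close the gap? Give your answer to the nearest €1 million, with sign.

−€707 million

Spending multiplier = 1/(1 − MPC) = 1/(1 − 0.51) = 1/0.49 ≈ 2.041.
Tax multiplier = −c·k = −0.51/0.49 ≈ −1.041. Need ΔY = +€736 million, so ΔT = ΔY/(−c·k) = −(+€736 million) × 0.49 / 0.51 ≈ −€707 million.
The government should cut lump-sum taxes by €707 million.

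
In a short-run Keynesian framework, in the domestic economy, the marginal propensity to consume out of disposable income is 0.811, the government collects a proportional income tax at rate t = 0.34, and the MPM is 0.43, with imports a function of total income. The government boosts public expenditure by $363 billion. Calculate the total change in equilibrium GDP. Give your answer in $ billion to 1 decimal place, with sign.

Expenditure multiplier = 1/(1 − c(1−t) + m) = 1/(1 − 0.811×0.66 + 0.43) = 1/0.89474 ≈ 1.118.
ΔY = k × ΔG = (+$363 billion) / 0.89474 ≈ +$405.7 billion.

+$405.7 billion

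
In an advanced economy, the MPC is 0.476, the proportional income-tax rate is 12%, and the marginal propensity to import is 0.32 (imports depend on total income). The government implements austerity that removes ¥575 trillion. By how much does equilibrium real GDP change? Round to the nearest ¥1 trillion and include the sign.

Government-spending multiplier = 1/(1 − c(1−t) + m) = 1/(1 − 0.476×0.88 + 0.32) = 1/0.90112 ≈ 1.11.
ΔY = k × ΔG = (−¥575 trillion) / 0.90112 ≈ −¥638 trillion.

−¥638 trillion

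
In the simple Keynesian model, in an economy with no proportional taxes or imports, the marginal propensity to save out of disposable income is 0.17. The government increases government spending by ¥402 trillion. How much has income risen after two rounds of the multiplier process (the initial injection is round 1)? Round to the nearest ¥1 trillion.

¥736 trillion

MPC = 1 − MPS = 1 − 0.17 = 0.83.
Round 1 adds ΔG = ¥402 trillion; each later round is MPC = 0.83 times the previous.
After 2 rounds: 402 + 333.66 = ΔG·(1 − c^2)/(1 − c) = 402 × (1 − 0.6889)/0.17 ≈ ¥736 trillion.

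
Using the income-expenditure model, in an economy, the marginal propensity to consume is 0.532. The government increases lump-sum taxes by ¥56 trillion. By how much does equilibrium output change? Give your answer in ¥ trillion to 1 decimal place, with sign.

−¥63.7 trillion

A lump-sum tax change of +¥56 trillion shifts disposable income by −¥56 trillion; first-round consumption changes by −c × ΔT = −0.532 × (+¥56 trillion) = −¥29.792 trillion.
Expenditure multiplier = 1/(1 − MPC) = 1/(1 − 0.532) = 1/0.468 ≈ 2.137.
The tax multiplier is −c × k ≈ −1.137, so ΔY = k × (−c·ΔT) = (−¥29.792 trillion) / 0.468 ≈ −¥63.7 trillion.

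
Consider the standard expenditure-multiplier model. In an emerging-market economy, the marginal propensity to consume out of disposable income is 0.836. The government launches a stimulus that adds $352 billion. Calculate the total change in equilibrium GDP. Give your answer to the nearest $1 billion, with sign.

+$2,146 billion

Government-spending multiplier = 1/(1 − MPC) = 1/(1 − 0.836) = 1/0.164 ≈ 6.098.
ΔY = k × ΔG = (+$352 billion) / 0.164 ≈ +$2,146 billion.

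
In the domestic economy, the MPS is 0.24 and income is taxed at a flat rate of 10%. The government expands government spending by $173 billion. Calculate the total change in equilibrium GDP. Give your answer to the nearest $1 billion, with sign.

MPC = 1 − MPS = 1 − 0.24 = 0.76.
Government-spending multiplier = 1/(1 − c(1−t)) = 1/(1 − 0.76×0.9) = 1/0.316 ≈ 3.165.
ΔY = k × ΔG = (+$173 billion) / 0.316 ≈ +$547 billion.

+$547 billion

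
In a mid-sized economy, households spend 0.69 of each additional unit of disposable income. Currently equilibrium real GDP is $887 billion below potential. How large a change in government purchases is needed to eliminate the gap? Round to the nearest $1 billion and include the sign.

+$275 billion

Spending multiplier = 1/(1 − MPC) = 1/(1 − 0.69) = 1/0.31 ≈ 3.226.
Need ΔY = +$887 billion, so ΔG = ΔY/k = (+$887 billion) × 0.31 ≈ +$275 billion.
The government should increase government purchases by $275 billion.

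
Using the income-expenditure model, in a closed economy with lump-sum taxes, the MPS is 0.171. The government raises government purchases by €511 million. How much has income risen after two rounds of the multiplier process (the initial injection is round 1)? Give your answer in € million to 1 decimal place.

MPC = 1 − MPS = 1 − 0.171 = 0.829.
Round 1 adds ΔG = €511 million; each later round is MPC = 0.829 times the previous.
After 2 rounds: 511 + 423.619 = ΔG·(1 − c^2)/(1 − c) = 511 × (1 − 0.687241)/0.171 ≈ €934.6 million.

€934.6 million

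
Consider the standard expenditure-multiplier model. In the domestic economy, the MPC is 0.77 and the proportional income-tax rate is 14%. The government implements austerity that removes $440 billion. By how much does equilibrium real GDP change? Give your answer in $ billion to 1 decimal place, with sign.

−$1,302.5 billion

Spending multiplier = 1/(1 − c(1−t)) = 1/(1 − 0.77×0.86) = 1/0.3378 ≈ 2.96.
ΔY = k × ΔG = (−$440 billion) / 0.3378 ≈ −$1,302.5 billion.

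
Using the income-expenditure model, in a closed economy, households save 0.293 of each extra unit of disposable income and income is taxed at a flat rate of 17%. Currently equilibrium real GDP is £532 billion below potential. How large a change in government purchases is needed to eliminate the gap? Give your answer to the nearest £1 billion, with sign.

+£220 billion

MPC = 1 − MPS = 1 − 0.293 = 0.707.
Spending multiplier = 1/(1 − c(1−t)) = 1/(1 − 0.707×0.83) = 1/0.41319 ≈ 2.42.
Need ΔY = +£532 billion, so ΔG = ΔY/k = (+£532 billion) × 0.41319 ≈ +£220 billion.
The government should increase government purchases by £220 billion.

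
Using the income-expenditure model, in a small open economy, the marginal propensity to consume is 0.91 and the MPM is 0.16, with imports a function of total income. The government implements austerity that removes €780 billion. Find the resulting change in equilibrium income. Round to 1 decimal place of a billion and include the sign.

Government-spending multiplier = 1/(1 − c + m) = 1/(1 − 0.91 + 0.16) = 1/0.25 = 4.
ΔY = k × ΔG = (−€780 billion) / 0.25 = −€3,120 billion.

−€3,120.0 billion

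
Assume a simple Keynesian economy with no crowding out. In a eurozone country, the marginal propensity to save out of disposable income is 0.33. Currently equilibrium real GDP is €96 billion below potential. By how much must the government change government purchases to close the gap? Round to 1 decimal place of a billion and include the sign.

MPC = 1 − MPS = 1 − 0.33 = 0.67.
Spending multiplier = 1/(1 − MPC) = 1/(1 − 0.67) = 1/0.33 ≈ 3.03.
Need ΔY = +€96 billion, so ΔG = ΔY/k = (+€96 billion) × 0.33 ≈ +€31.7 billion.
The government should increase government purchases by €31.7 billion.

+€31.7 billion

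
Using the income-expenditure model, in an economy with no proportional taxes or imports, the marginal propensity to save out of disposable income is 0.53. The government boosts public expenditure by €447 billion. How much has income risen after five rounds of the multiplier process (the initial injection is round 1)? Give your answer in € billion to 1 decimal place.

€824.1 billion

MPC = 1 − MPS = 1 − 0.53 = 0.47.
Round 1 adds ΔG = €447 billion; each later round is MPC = 0.47 times the previous.
After 5 rounds: 447 + 210.09 + 98.7423 + 46.408881 + 21.81217407 = ΔG·(1 − c^5)/(1 − c) = 447 × (1 − 0.0229345007)/0.53 ≈ €824.1 billion.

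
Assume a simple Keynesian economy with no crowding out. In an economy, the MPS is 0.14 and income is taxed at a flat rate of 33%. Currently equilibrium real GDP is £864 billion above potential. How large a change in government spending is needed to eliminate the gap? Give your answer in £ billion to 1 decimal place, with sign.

MPC = 1 − MPS = 1 − 0.14 = 0.86.
Spending multiplier = 1/(1 − c(1−t)) = 1/(1 − 0.86×0.67) = 1/0.4238 ≈ 2.36.
Need ΔY = −£864 billion, so ΔG = ΔY/k = (−£864 billion) × 0.4238 ≈ −£366.2 billion.
The government should cut government spending by £366.2 billion.

−£366.2 billion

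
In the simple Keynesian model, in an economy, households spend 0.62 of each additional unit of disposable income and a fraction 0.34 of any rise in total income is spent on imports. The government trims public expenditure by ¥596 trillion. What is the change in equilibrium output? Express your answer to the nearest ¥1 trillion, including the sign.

−¥828 trillion

Spending multiplier = 1/(1 − c + m) = 1/(1 − 0.62 + 0.34) = 1/0.72 ≈ 1.389.
ΔY = k × ΔG = (−¥596 trillion) / 0.72 ≈ −¥828 trillion.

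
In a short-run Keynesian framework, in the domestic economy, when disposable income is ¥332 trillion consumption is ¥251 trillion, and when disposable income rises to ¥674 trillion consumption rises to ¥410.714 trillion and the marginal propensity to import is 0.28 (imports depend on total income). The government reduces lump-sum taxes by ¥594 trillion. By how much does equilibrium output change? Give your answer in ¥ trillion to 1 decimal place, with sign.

MPC = ΔC/ΔYd = (410.714 − 251)/(674 − 332) = 159.714/342 = 0.467.
A lump-sum tax change of −¥594 trillion shifts disposable income by +¥594 trillion; first-round consumption changes by −c × ΔT = −0.467 × (−¥594 trillion) = +¥277.398 trillion.
Expenditure multiplier = 1/(1 − c + m) = 1/(1 − 0.467 + 0.28) = 1/0.813 ≈ 1.23.
The tax multiplier is −c × k ≈ −0.574, so ΔY = k × (−c·ΔT) = (+¥277.398 trillion) / 0.813 ≈ +¥341.2 trillion.

+¥341.2 trillion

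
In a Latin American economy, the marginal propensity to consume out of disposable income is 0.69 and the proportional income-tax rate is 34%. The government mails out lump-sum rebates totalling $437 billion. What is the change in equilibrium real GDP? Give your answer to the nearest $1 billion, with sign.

+$554 billion

A lump-sum tax change of −$437 billion shifts disposable income by +$437 billion; first-round consumption changes by −c × ΔT = −0.69 × (−$437 billion) = +$301.53 billion.
Expenditure multiplier = 1/(1 − c(1−t)) = 1/(1 − 0.69×0.66) = 1/0.5446 ≈ 1.836.
The tax multiplier is −c × k ≈ −1.267, so ΔY = k × (−c·ΔT) = (+$301.53 billion) / 0.5446 ≈ +$554 billion.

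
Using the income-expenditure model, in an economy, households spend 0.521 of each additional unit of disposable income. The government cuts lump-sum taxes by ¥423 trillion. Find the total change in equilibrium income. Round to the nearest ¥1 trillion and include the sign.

+¥460 trillion

A lump-sum tax change of −¥423 trillion shifts disposable income by +¥423 trillion; first-round consumption changes by −c × ΔT = −0.521 × (−¥423 trillion) = +¥220.383 trillion.
Expenditure multiplier = 1/(1 − MPC) = 1/(1 − 0.521) = 1/0.479 ≈ 2.088.
The tax multiplier is −c × k ≈ −1.088, so ΔY = k × (−c·ΔT) = (+¥220.383 trillion) / 0.479 ≈ +¥460 trillion.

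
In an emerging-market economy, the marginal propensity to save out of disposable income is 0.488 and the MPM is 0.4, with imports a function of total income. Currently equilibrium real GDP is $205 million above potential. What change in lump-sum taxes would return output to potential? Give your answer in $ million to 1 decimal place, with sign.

+$355.5 million

MPC = 1 − MPS = 1 − 0.488 = 0.512.
Spending multiplier = 1/(1 − c + m) = 1/(1 − 0.512 + 0.4) = 1/0.888 ≈ 1.126.
Tax multiplier = −c·k = −0.512/0.888 ≈ −0.577. Need ΔY = −$205 million, so ΔT = ΔY/(−c·k) = −(−$205 million) × 0.888 / 0.512 ≈ +$355.5 million.
The government should raise lump-sum taxes by $355.5 million.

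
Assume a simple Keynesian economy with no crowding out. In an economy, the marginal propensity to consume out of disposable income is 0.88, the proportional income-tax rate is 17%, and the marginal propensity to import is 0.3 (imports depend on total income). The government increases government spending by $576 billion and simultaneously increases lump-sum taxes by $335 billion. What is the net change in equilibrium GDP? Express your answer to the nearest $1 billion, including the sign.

Expenditure multiplier = 1/(1 − c(1−t) + m) = 1/(1 − 0.88×0.83 + 0.3) = 1/0.5696 ≈ 1.756.
ΔG contributes k·ΔG = (+$576 billion) / 0.5696 ≈ +$1,011.2 billion.
ΔT of +$335 billion changes first-round spending by −c·ΔT = −$294.8 billion, contributing k·(−c·ΔT) = (−$294.8 billion) / 0.5696 ≈ −$517.6 billion.
Net ΔY = k(ΔG − c·ΔT) = (+$281.2 billion) / 0.5696 ≈ +$494 billion.

+$494 billion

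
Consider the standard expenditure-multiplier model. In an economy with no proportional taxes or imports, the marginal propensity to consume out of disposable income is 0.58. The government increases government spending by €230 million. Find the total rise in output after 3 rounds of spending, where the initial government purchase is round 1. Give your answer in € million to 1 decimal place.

Round 1 adds ΔG = €230 million; each later round is MPC = 0.58 times the previous.
After 3 rounds: 230 + 133.4 + 77.372 = ΔG·(1 − c^3)/(1 − c) = 230 × (1 − 0.195112)/0.42 ≈ €440.8 million.

€440.8 million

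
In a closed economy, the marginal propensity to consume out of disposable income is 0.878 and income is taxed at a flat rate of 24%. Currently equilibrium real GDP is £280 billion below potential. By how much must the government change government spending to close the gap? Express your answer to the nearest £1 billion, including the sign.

Spending multiplier = 1/(1 − c(1−t)) = 1/(1 − 0.878×0.76) = 1/0.33272 ≈ 3.006.
Need ΔY = +£280 billion, so ΔG = ΔY/k = (+£280 billion) × 0.33272 ≈ +£93 billion.
The government should increase government spending by £93 billion.

+£93 billion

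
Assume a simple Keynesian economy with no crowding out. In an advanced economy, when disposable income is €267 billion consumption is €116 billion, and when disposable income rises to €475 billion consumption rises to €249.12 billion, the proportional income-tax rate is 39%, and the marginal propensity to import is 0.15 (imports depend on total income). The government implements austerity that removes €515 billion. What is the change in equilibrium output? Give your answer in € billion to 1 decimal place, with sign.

MPC = ΔC/ΔYd = (249.12 − 116)/(475 − 267) = 133.12/208 = 0.64.
Government-spending multiplier = 1/(1 − c(1−t) + m) = 1/(1 − 0.64×0.61 + 0.15) = 1/0.7596 ≈ 1.316.
ΔY = k × ΔG = (−€515 billion) / 0.7596 ≈ −€678 billion.

−€678.0 billion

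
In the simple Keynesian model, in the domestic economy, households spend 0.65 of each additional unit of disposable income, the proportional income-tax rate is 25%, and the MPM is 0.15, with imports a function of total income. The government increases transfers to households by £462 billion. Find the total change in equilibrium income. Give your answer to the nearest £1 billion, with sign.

+£453 billion

The transfer change shifts disposable income by +£462 billion, so first-round consumption changes by c·ΔTR = 0.65 × (+£462 billion) = +£300.3 billion.
Expenditure multiplier = 1/(1 − c(1−t) + m) = 1/(1 − 0.65×0.75 + 0.15) = 1/0.6625 ≈ 1.509.
The transfer multiplier is c × k ≈ 0.981, so ΔY = k × (c·ΔTR) = (+£300.3 billion) / 0.6625 ≈ +£453 billion.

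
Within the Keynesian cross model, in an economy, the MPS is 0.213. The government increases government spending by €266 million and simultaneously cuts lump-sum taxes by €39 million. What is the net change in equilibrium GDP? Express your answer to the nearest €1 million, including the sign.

+€1,393 million

MPC = 1 − MPS = 1 − 0.213 = 0.787.
Expenditure multiplier = 1/(1 − MPC) = 1/(1 − 0.787) = 1/0.213 ≈ 4.695.
ΔG contributes k·ΔG = (+€266 million) / 0.213 ≈ +€1,248.8 million.
ΔT of −€39 million changes first-round spending by −c·ΔT = +€30.693 million, contributing k·(−c·ΔT) = (+€30.693 million) / 0.213 ≈ +€144.1 million.
Net ΔY = k(ΔG − c·ΔT) = (+€296.693 million) / 0.213 ≈ +€1,393 million.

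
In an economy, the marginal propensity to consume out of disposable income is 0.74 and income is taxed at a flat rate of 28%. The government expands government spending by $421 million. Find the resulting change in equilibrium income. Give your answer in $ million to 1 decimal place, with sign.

Government-spending multiplier = 1/(1 − c(1−t)) = 1/(1 − 0.74×0.72) = 1/0.4672 ≈ 2.14.
ΔY = k × ΔG = (+$421 million) / 0.4672 ≈ +$901.1 million.

+$901.1 million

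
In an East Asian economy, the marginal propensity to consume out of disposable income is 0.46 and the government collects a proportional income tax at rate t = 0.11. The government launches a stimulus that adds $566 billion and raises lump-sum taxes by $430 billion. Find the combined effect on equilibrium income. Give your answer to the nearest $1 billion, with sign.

+$623 billion

Expenditure multiplier = 1/(1 − c(1−t)) = 1/(1 − 0.46×0.89) = 1/0.5906 ≈ 1.693.
ΔG contributes k·ΔG = (+$566 billion) / 0.5906 ≈ +$958.3 billion.
ΔT of +$430 billion changes first-round spending by −c·ΔT = −$197.8 billion, contributing k·(−c·ΔT) = (−$197.8 billion) / 0.5906 ≈ −$334.9 billion.
Net ΔY = k(ΔG − c·ΔT) = (+$368.2 billion) / 0.5906 ≈ +$623 billion.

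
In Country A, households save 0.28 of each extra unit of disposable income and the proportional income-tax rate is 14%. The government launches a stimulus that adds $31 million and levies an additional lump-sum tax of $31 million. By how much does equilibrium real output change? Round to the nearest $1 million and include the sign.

MPC = 1 − MPS = 1 − 0.28 = 0.72.
Expenditure multiplier = 1/(1 − c(1−t)) = 1/(1 − 0.72×0.86) = 1/0.3808 ≈ 2.626.
ΔG contributes k·ΔG = (+$31 million) / 0.3808 ≈ +$81.4 million.
ΔT of +$31 million changes first-round spending by −c·ΔT = −$22.32 million, contributing k·(−c·ΔT) = (−$22.32 million) / 0.3808 ≈ −$58.6 million.
Net ΔY = k(ΔG − c·ΔT) = (+$8.68 million) / 0.3808 ≈ +$23 million.

+$23 million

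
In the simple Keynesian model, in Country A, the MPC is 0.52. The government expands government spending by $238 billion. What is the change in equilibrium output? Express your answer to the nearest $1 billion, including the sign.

+$496 billion

Spending multiplier = 1/(1 − MPC) = 1/(1 − 0.52) = 1/0.48 ≈ 2.083.
ΔY = k × ΔG = (+$238 billion) / 0.48 ≈ +$496 billion.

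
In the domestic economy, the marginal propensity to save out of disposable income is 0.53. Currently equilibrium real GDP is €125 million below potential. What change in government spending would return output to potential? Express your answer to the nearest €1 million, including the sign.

+€66 million

MPC = 1 − MPS = 1 − 0.53 = 0.47.
Spending multiplier = 1/(1 − MPC) = 1/(1 − 0.47) = 1/0.53 ≈ 1.887.
Need ΔY = +€125 million, so ΔG = ΔY/k = (+€125 million) × 0.53 ≈ +€66 million.
The government should increase government spending by €66 million.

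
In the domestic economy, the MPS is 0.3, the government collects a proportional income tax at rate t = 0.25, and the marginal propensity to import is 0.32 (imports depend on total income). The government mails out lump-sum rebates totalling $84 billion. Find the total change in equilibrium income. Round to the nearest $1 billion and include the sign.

MPC = 1 − MPS = 1 − 0.3 = 0.7.
A lump-sum tax change of −$84 billion shifts disposable income by +$84 billion; first-round consumption changes by −c × ΔT = −0.7 × (−$84 billion) = +$58.8 billion.
Expenditure multiplier = 1/(1 − c(1−t) + m) = 1/(1 − 0.7×0.75 + 0.32) = 1/0.795 ≈ 1.258.
The tax multiplier is −c × k ≈ −0.881, so ΔY = k × (−c·ΔT) = (+$58.8 billion) / 0.795 ≈ +$74 billion.

+$74 billion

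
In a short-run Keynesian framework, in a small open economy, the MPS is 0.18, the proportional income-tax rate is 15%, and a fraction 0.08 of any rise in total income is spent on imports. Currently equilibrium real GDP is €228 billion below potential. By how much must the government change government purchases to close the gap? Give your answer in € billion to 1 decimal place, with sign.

+€87.3 billion

MPC = 1 − MPS = 1 − 0.18 = 0.82.
Spending multiplier = 1/(1 − c(1−t) + m) = 1/(1 − 0.82×0.85 + 0.08) = 1/0.383 ≈ 2.611.
Need ΔY = +€228 billion, so ΔG = ΔY/k = (+€228 billion) × 0.383 ≈ +€87.3 billion.
The government should increase government purchases by €87.3 billion.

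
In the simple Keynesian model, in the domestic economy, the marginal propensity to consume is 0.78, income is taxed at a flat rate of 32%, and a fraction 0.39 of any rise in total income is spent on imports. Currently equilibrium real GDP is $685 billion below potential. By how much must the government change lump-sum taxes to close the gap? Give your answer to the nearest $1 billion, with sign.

Spending multiplier = 1/(1 − c(1−t) + m) = 1/(1 − 0.78×0.68 + 0.39) = 1/0.8596 ≈ 1.163.
Tax multiplier = −c·k = −0.78/0.8596 ≈ −0.907. Need ΔY = +$685 billion, so ΔT = ΔY/(−c·k) = −(+$685 billion) × 0.8596 / 0.78 ≈ −$755 billion.
The government should cut lump-sum taxes by $755 billion.

−$755 billion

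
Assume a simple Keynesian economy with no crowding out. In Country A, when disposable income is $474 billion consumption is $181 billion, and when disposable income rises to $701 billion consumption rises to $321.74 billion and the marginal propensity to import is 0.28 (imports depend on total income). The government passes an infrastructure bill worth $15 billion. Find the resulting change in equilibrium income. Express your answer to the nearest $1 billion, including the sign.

MPC = ΔC/ΔYd = (321.74 − 181)/(701 − 474) = 140.74/227 = 0.62.
Government-spending multiplier = 1/(1 − c + m) = 1/(1 − 0.62 + 0.28) = 1/0.66 ≈ 1.515.
ΔY = k × ΔG = (+$15 billion) / 0.66 ≈ +$23 billion.

+$23 billion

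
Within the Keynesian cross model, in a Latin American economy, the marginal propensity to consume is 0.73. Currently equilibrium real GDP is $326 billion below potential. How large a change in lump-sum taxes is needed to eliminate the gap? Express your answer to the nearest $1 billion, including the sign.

−$121 billion

Spending multiplier = 1/(1 − MPC) = 1/(1 − 0.73) = 1/0.27 ≈ 3.704.
Tax multiplier = −c·k = −0.73/0.27 ≈ −2.704. Need ΔY = +$326 billion, so ΔT = ΔY/(−c·k) = −(+$326 billion) × 0.27 / 0.73 ≈ −$121 billion.
The government should cut lump-sum taxes by $121 billion.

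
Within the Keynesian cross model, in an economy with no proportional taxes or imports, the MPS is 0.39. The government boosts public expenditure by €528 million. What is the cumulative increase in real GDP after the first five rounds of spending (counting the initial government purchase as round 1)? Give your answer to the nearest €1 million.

MPC = 1 − MPS = 1 − 0.39 = 0.61.
Round 1 adds ΔG = €528 million; each later round is MPC = 0.61 times the previous.
After 5 rounds: 528 + 322.08 + 196.4688 + 119.845968 + 73.10604048 = ΔG·(1 − c^5)/(1 − c) = 528 × (1 − 0.0844596301)/0.39 ≈ €1,240 million.

€1,240 million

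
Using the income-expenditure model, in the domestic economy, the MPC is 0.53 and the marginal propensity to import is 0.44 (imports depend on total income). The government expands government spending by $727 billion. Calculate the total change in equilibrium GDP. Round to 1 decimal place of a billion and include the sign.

+$798.9 billion

Expenditure multiplier = 1/(1 − c + m) = 1/(1 − 0.53 + 0.44) = 1/0.91 ≈ 1.099.
ΔY = k × ΔG = (+$727 billion) / 0.91 ≈ +$798.9 billion.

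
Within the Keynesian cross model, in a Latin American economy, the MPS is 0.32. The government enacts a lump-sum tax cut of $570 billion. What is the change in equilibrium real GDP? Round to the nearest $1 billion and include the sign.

MPC = 1 − MPS = 1 − 0.32 = 0.68.
A lump-sum tax change of −$570 billion shifts disposable income by +$570 billion; first-round consumption changes by −c × ΔT = −0.68 × (−$570 billion) = +$387.6 billion.
Expenditure multiplier = 1/(1 − MPC) = 1/(1 − 0.68) = 1/0.32 = 3.125.
The tax multiplier is −c × k = −2.125, so ΔY = k × (−c·ΔT) = (+$387.6 billion) / 0.32 ≈ +$1,211 billion.

+$1,211 billion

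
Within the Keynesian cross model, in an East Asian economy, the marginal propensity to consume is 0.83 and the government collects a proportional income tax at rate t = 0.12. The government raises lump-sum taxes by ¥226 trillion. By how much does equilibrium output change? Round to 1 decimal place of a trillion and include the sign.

A lump-sum tax change of +¥226 trillion shifts disposable income by −¥226 trillion; first-round consumption changes by −c × ΔT = −0.83 × (+¥226 trillion) = −¥187.58 trillion.
Expenditure multiplier = 1/(1 − c(1−t)) = 1/(1 − 0.83×0.88) = 1/0.2696 ≈ 3.709.
The tax multiplier is −c × k ≈ −3.079, so ΔY = k × (−c·ΔT) = (−¥187.58 trillion) / 0.2696 ≈ −¥695.8 trillion.

−¥695.8 trillion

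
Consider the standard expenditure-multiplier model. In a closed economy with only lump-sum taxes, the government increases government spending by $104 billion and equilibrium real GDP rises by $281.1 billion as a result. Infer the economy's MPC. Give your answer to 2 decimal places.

0.63

Implied spending multiplier k = ΔY/ΔG = 281.1/104 ≈ 2.7029.
Since k = 1/(1 − MPC), MPC = 1 − 1/k = 1 − ΔG/ΔY = 1 − 104/281.1 ≈ 0.63.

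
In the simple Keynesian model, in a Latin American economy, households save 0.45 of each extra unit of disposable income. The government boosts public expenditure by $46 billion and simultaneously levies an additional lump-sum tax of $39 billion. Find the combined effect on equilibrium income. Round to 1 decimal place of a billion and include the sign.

MPC = 1 − MPS = 1 − 0.45 = 0.55.
Expenditure multiplier = 1/(1 − MPC) = 1/(1 − 0.55) = 1/0.45 ≈ 2.222.
ΔG contributes k·ΔG = (+$46 billion) / 0.45 ≈ +$102.2 billion.
ΔT of +$39 billion changes first-round spending by −c·ΔT = −$21.45 billion, contributing k·(−c·ΔT) = (−$21.45 billion) / 0.45 ≈ −$47.7 billion.
Net ΔY = k(ΔG − c·ΔT) = (+$24.55 billion) / 0.45 ≈ +$54.6 billion.

+$54.6 billion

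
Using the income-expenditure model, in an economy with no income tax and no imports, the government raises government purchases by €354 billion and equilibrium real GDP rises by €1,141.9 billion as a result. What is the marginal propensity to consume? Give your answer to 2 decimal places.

0.69

Implied spending multiplier k = ΔY/ΔG = 1,141.9/354 ≈ 3.2257.
Since k = 1/(1 − MPC), MPC = 1 − 1/k = 1 − ΔG/ΔY = 1 − 354/1,141.9 ≈ 0.69.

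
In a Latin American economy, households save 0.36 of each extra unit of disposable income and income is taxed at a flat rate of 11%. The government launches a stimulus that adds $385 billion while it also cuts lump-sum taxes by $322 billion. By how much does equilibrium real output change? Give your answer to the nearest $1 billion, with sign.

+$1,373 billion

MPC = 1 − MPS = 1 − 0.36 = 0.64.
Expenditure multiplier = 1/(1 − c(1−t)) = 1/(1 − 0.64×0.89) = 1/0.4304 ≈ 2.323.
ΔG contributes k·ΔG = (+$385 billion) / 0.4304 ≈ +$894.5 billion.
ΔT of −$322 billion changes first-round spending by −c·ΔT = +$206.08 billion, contributing k·(−c·ΔT) = (+$206.08 billion) / 0.4304 ≈ +$478.8 billion.
Net ΔY = k(ΔG − c·ΔT) = (+$591.08 billion) / 0.4304 ≈ +$1,373 billion.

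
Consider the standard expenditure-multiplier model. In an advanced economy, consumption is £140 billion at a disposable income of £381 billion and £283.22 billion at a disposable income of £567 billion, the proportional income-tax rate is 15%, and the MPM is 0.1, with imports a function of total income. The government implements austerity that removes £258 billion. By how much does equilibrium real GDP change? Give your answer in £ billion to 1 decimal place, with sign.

−£579.1 billion

MPC = ΔC/ΔYd = (283.22 − 140)/(567 − 381) = 143.22/186 = 0.77.
Expenditure multiplier = 1/(1 − c(1−t) + m) = 1/(1 − 0.77×0.85 + 0.1) = 1/0.4455 ≈ 2.245.
ΔY = k × ΔG = (−£258 billion) / 0.4455 ≈ −£579.1 billion.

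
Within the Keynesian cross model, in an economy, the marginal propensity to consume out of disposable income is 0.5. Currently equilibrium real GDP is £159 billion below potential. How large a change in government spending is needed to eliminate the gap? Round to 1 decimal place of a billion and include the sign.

+£79.5 billion

Spending multiplier = 1/(1 − MPC) = 1/(1 − 0.5) = 1/0.5 = 2.
Need ΔY = +£159 billion, so ΔG = ΔY/k = (+£159 billion) × 0.5 = +£79.5 billion.
The government should increase government spending by £79.5 billion.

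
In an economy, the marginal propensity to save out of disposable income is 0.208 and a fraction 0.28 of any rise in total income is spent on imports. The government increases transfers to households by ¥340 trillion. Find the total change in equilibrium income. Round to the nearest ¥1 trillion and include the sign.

MPC = 1 − MPS = 1 − 0.208 = 0.792.
The transfer change shifts disposable income by +¥340 trillion, so first-round consumption changes by c·ΔTR = 0.792 × (+¥340 trillion) = +¥269.28 trillion.
Expenditure multiplier = 1/(1 − c + m) = 1/(1 − 0.792 + 0.28) = 1/0.488 ≈ 2.049.
The transfer multiplier is c × k ≈ 1.623, so ΔY = k × (c·ΔTR) = (+¥269.28 trillion) / 0.488 ≈ +¥552 trillion.

+¥552 trillion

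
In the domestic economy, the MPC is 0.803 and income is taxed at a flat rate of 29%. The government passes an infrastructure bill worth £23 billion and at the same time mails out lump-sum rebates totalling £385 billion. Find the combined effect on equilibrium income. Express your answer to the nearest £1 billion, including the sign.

Expenditure multiplier = 1/(1 − c(1−t)) = 1/(1 − 0.803×0.71) = 1/0.42987 ≈ 2.326.
ΔG contributes k·ΔG = (+£23 billion) / 0.42987 ≈ +£53.5 billion.
ΔT of −£385 billion changes first-round spending by −c·ΔT = +£309.155 billion, contributing k·(−c·ΔT) = (+£309.155 billion) / 0.42987 ≈ +£719.2 billion.
Net ΔY = k(ΔG − c·ΔT) = (+£332.155 billion) / 0.42987 ≈ +£773 billion.

+£773 billion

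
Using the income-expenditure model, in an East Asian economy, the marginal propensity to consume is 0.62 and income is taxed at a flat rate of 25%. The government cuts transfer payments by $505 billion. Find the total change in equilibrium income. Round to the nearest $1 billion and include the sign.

−$585 billion

The transfer change shifts disposable income by −$505 billion, so first-round consumption changes by c·ΔTR = 0.62 × (−$505 billion) = −$313.1 billion.
Expenditure multiplier = 1/(1 − c(1−t)) = 1/(1 − 0.62×0.75) = 1/0.535 ≈ 1.869.
The transfer multiplier is c × k ≈ 1.159, so ΔY = k × (c·ΔTR) = (−$313.1 billion) / 0.535 ≈ −$585 billion.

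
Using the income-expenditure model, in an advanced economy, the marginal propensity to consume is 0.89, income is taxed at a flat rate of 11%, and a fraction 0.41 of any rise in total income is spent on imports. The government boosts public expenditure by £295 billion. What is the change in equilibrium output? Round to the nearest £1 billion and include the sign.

Government-spending multiplier = 1/(1 − c(1−t) + m) = 1/(1 − 0.89×0.89 + 0.41) = 1/0.6179 ≈ 1.618.
ΔY = k × ΔG = (+£295 billion) / 0.6179 ≈ +£477 billion.

+£477 billion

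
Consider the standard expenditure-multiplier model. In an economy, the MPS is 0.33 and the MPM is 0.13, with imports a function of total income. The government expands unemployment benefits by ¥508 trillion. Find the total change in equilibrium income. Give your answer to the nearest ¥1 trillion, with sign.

+¥740 trillion

MPC = 1 − MPS = 1 − 0.33 = 0.67.
The transfer change shifts disposable income by +¥508 trillion, so first-round consumption changes by c·ΔTR = 0.67 × (+¥508 trillion) = +¥340.36 trillion.
Expenditure multiplier = 1/(1 − c + m) = 1/(1 − 0.67 + 0.13) = 1/0.46 ≈ 2.174.
The transfer multiplier is c × k ≈ 1.457, so ΔY = k × (c·ΔTR) = (+¥340.36 trillion) / 0.46 ≈ +¥740 trillion.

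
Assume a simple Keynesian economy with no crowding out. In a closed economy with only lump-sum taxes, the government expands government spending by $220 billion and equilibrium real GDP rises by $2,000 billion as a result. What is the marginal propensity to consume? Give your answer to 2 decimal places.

Implied spending multiplier k = ΔY/ΔG = 2,000/220 ≈ 9.0909.
Since k = 1/(1 − MPC), MPC = 1 − 1/k = 1 − ΔG/ΔY = 1 − 220/2,000 = 0.89.

0.89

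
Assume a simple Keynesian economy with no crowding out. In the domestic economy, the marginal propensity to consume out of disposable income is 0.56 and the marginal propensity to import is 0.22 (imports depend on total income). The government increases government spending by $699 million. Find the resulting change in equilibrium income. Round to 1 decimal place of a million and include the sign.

+$1,059.1 million

Spending multiplier = 1/(1 − c + m) = 1/(1 − 0.56 + 0.22) = 1/0.66 ≈ 1.515.
ΔY = k × ΔG = (+$699 million) / 0.66 ≈ +$1,059.1 million.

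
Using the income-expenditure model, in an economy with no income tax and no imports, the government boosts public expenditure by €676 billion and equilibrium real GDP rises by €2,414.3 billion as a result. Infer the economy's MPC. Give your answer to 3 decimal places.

Implied spending multiplier k = ΔY/ΔG = 2,414.3/676 ≈ 3.5714.
Since k = 1/(1 − MPC), MPC = 1 − 1/k = 1 − ΔG/ΔY = 1 − 676/2,414.3 ≈ 0.720.

0.720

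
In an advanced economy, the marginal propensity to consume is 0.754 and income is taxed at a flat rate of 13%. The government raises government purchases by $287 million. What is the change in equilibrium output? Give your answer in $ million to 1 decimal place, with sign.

+$834.3 million

Government-spending multiplier = 1/(1 − c(1−t)) = 1/(1 − 0.754×0.87) = 1/0.34402 ≈ 2.907.
ΔY = k × ΔG = (+$287 million) / 0.34402 ≈ +$834.3 million.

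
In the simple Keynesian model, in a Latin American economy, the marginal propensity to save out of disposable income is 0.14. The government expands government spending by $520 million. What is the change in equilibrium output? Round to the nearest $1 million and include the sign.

+$3,714 million

MPC = 1 − MPS = 1 − 0.14 = 0.86.
Spending multiplier = 1/(1 − MPC) = 1/(1 − 0.86) = 1/0.14 ≈ 7.143.
ΔY = k × ΔG = (+$520 million) / 0.14 ≈ +$3,714 million.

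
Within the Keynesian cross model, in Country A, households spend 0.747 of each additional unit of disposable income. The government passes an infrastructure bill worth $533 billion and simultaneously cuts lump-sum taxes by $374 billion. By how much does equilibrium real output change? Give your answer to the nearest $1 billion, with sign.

+$3,211 billion

Expenditure multiplier = 1/(1 − MPC) = 1/(1 − 0.747) = 1/0.253 ≈ 3.953.
ΔG contributes k·ΔG = (+$533 billion) / 0.253 ≈ +$2,106.7 billion.
ΔT of −$374 billion changes first-round spending by −c·ΔT = +$279.378 billion, contributing k·(−c·ΔT) = (+$279.378 billion) / 0.253 ≈ +$1,104.3 billion.
Net ΔY = k(ΔG − c·ΔT) = (+$812.378 billion) / 0.253 ≈ +$3,211 billion.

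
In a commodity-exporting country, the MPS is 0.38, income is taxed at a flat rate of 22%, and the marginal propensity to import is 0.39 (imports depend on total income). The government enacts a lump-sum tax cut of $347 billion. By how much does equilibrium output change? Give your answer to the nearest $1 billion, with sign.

MPC = 1 − MPS = 1 − 0.38 = 0.62.
A lump-sum tax change of −$347 billion shifts disposable income by +$347 billion; first-round consumption changes by −c × ΔT = −0.62 × (−$347 billion) = +$215.14 billion.
Expenditure multiplier = 1/(1 − c(1−t) + m) = 1/(1 − 0.62×0.78 + 0.39) = 1/0.9064 ≈ 1.103.
The tax multiplier is −c × k ≈ −0.684, so ΔY = k × (−c·ΔT) = (+$215.14 billion) / 0.9064 ≈ +$237 billion.

+$237 billion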